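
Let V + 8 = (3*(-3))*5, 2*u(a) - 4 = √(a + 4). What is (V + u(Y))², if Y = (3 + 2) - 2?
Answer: (102 - √7)²/4 ≈ 2467.8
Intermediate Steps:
Y = 3 (Y = 5 - 2 = 3)
u(a) = 2 + √(4 + a)/2 (u(a) = 2 + √(a + 4)/2 = 2 + √(4 + a)/2)
V = -53 (V = -8 + (3*(-3))*5 = -8 - 9*5 = -8 - 45 = -53)
(V + u(Y))² = (-53 + (2 + √(4 + 3)/2))² = (-53 + (2 + √7/2))² = (-51 + √7/2)²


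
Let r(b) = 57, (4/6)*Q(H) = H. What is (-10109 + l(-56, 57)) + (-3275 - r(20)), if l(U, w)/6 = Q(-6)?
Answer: -13495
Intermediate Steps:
Q(H) = 3*H/2
l(U, w) = -54 (l(U, w) = 6*((3/2)*(-6)) = 6*(-9) = -54)
(-10109 + l(-56, 57)) + (-3275 - r(20)) = (-10109 - 54) + (-3275 - 1*57) = -10163 + (-3275 - 57) = -10163 - 3332 = -13495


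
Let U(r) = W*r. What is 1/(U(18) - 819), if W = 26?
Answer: -1/351 ≈ -0.0028490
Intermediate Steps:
U(r) = 26*r
1/(U(18) - 819) = 1/(26*18 - 819) = 1/(468 - 819) = 1/(-351) = -1/351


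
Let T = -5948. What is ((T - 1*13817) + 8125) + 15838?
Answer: 4198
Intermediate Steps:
((T - 1*13817) + 8125) + 15838 = ((-5948 - 1*13817) + 8125) + 15838 = ((-5948 - 13817) + 8125) + 15838 = (-19765 + 8125) + 15838 = -11640 + 15838 = 4198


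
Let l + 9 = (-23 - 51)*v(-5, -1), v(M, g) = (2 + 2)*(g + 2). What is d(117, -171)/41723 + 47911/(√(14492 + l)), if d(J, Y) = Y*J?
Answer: -20007/41723 + 47911*√14187/14187 ≈ 401.76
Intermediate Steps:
d(J, Y) = J*Y
v(M, g) = 8 + 4*g (v(M, g) = 4*(2 + g) = 8 + 4*g)
l = -305 (l = -9 + (-23 - 51)*(8 + 4*(-1)) = -9 - 74*(8 - 4) = -9 - 74*4 = -9 - 296 = -305)
d(117, -171)/41723 + 47911/(√(14492 + l)) = (117*(-171))/41723 + 47911/(√(14492 - 305)) = -20007*1/41723 + 47911/(√14187) = -20007/41723 + 47911*(√14187/14187) = -20007/41723 + 47911*√14187/14187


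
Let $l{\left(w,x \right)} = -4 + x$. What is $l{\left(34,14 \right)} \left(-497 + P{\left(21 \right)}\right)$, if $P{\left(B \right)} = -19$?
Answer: $-5160$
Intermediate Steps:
$l{\left(34,14 \right)} \left(-497 + P{\left(21 \right)}\right) = \left(-4 + 14\right) \left(-497 - 19\right) = 10 \left(-516\right) = -5160$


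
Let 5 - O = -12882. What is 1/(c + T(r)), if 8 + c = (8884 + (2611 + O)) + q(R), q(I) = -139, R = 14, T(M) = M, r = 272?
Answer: 1/24507 ≈ 4.0805e-5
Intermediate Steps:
O = 12887 (O = 5 - 1*(-12882) = 5 + 12882 = 12887)
c = 24235 (c = -8 + ((8884 + (2611 + 12887)) - 139) = -8 + ((8884 + 15498) - 139) = -8 + (24382 - 139) = -8 + 24243 = 24235)
1/(c + T(r)) = 1/(24235 + 272) = 1/24507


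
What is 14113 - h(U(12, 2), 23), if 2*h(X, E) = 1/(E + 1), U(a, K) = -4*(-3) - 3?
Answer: 677423/48 ≈ 14113.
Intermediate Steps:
U(a, K) = 9 (U(a, K) = 12 - 3 = 9)
h(X, E) = 1/(2*(1 + E)) (h(X, E) = 1/(2*(E + 1)) = 1/(2*(1 + E)))
14113 - h(U(12, 2), 23) = 14113 - 1/(2*(1 + 23)) = 14113 - 1/(2*24) = 14113 - 1*1/48 = 14113 - 1/48 = 677423/48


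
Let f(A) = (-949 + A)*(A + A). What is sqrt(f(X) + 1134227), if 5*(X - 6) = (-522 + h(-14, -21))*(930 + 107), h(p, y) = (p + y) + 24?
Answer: sqrt(616208076227)/5 ≈ 1.5700e+5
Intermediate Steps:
h(p, y) = 24 + p + y
X = -552691/5 (X = 6 + ((-522 + (24 - 14 - 21))*(930 + 107))/5 = 6 + ((-522 - 11)*1037)/5 = 6 + (-533*1037)/5 = 6 + (1/5)*(-552721) = 6 - 552721/5 = -552691/5 ≈ -1.1054e+5)
f(A) = 2*A*(-949 + A) (f(A) = (-949 + A)*(2*A) = 2*A*(-949 + A))
sqrt(f(X) + 1134227) = sqrt(2*(-552691/5)*(-949 - 552691/5) + 1134227) = sqrt(2*(-552691/5)*(-557436/5) + 1134227) = sqrt(616179720552/25 + 1134227) = sqrt(616208076227/25) = sqrt(616208076227)/5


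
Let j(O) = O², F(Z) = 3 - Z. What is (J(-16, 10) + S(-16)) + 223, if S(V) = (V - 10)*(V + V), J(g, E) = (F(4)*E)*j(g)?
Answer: -1505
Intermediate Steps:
J(g, E) = -E*g² (J(g, E) = ((3 - 1*4)*E)*g² = ((3 - 4)*E)*g² = (-E)*g² = -E*g²)
S(V) = 2*V*(-10 + V) (S(V) = (-10 + V)*(2*V) = 2*V*(-10 + V))
(J(-16, 10) + S(-16)) + 223 = (-1*10*(-16)² + 2*(-16)*(-10 - 16)) + 223 = (-1*10*256 + 2*(-16)*(-26)) + 223 = (-2560 + 832) + 223 = -1728 + 223 = -1505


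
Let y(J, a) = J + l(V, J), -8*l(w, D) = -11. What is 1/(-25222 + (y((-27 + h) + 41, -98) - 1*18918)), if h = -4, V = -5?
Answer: -8/353029 ≈ -2.2661e-5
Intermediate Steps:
l(w, D) = 11/8 (l(w, D) = -⅛*(-11) = 11/8)
y(J, a) = 11/8 + J (y(J, a) = J + 11/8 = 11/8 + J)
1/(-25222 + (y((-27 + h) + 41, -98) - 1*18918)) = 1/(-25222 + ((11/8 + ((-27 - 4) + 41)) - 1*18918)) = 1/(-25222 + ((11/8 + (-31 + 41)) - 18918)) = 1/(-25222 + ((11/8 + 10) - 18918)) = 1/(-25222 + (91/8 - 18918)) = 1/(-25222 - 151253/8) = 1/(-353029/8) = -8/353029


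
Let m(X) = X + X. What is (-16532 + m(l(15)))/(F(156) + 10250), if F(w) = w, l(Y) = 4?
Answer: -8262/5203 ≈ -1.5879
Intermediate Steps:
m(X) = 2*X
(-16532 + m(l(15)))/(F(156) + 10250) = (-16532 + 2*4)/(156 + 10250) = (-16532 + 8)/10406 = -16524*1/10406 = -8262/5203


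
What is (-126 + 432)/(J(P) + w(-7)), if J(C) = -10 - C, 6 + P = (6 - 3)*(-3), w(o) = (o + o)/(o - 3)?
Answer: 765/16 ≈ 47.813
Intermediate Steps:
w(o) = 2*o/(-3 + o) (w(o) = (2*o)/(-3 + o) = 2*o/(-3 + o))
P = -15 (P = -6 + (6 - 3)*(-3) = -6 + 3*(-3) = -6 - 9 = -15)
(-126 + 432)/(J(P) + w(-7)) = (-126 + 432)/((-10 - 1*(-15)) + 2*(-7)/(-3 - 7)) = 306/((-10 + 15) + 2*(-7)/(-10)) = 306/(5 + 2*(-7)*(-⅒)) = 306/(5 + 7/5) = 306/(32/5) = 306*(5/32) = 765/16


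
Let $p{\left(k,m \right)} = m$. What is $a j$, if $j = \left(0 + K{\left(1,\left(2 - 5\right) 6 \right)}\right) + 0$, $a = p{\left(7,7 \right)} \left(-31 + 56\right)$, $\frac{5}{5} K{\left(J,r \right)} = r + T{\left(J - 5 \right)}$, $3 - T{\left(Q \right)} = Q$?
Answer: $-1925$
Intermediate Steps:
$T{\left(Q \right)} = 3 - Q$
$K{\left(J,r \right)} = 8 + r - J$ ($K{\left(J,r \right)} = r - \left(-3 - 5 + J\right) = r - \left(-8 + J\right) = 8 + r - J$)
$a = 175$ ($a = 7 \left(-31 + 56\right) = 7 \cdot 25 = 175$)
$j = -11$ ($j = \left(0 + \left(8 + \left(2 - 5\right) 6 - 1\right)\right) + 0 = \left(0 - 11\right) + 0 = -11 + 0 = -11$)
$a j = 175 \left(-11\right) = -1925$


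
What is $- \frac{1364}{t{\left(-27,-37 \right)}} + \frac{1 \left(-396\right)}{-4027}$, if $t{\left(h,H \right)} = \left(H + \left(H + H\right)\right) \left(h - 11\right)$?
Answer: $- \frac{1911250}{8492943} \approx -0.22504$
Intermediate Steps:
$t{\left(h,H \right)} = 3 H \left(-11 + h\right)$ ($t{\left(h,H \right)} = \left(H + 2 H\right) \left(-11 + h\right) = 3 H \left(-11 + h\right)$)
$- \frac{1364}{t{\left(-27,-37 \right)}} + \frac{1 \left(-396\right)}{-4027} = - \frac{1364}{3 \left(-37\right) \left(-11 - 27\right)} + \frac{1 \left(-396\right)}{-4027} = - \frac{1364}{3 \left(-37\right) \left(-38\right)} - - \frac{396}{4027} = - \frac{1364}{4218} + \frac{396}{4027} = \left(-1364\right) \frac{1}{4218} + \frac{396}{4027} = - \frac{682}{2109} + \frac{396}{4027} = - \frac{1911250}{8492943}$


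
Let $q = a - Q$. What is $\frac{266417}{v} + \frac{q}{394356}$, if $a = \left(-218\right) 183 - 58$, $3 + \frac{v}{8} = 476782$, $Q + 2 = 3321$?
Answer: $- \frac{254163095}{6373581672} \approx -0.039878$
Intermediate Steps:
$Q = 3319$ ($Q = -2 + 3321 = 3319$)
$v = 3814232$ ($v = -24 + 8 \cdot 476782 = -24 + 3814256 = 3814232$)
$a = -39952$ ($a = -39894 - 58 = -39952$)
$q = -43271$ ($q = -39952 - 3319 = -43271$)
$\frac{266417}{v} + \frac{q}{394356} = \frac{266417}{3814232} - \frac{43271}{394356} = - \frac{254163095}{6373581672}$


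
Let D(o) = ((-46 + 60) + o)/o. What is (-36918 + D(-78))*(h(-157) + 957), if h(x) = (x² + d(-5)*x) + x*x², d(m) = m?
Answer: 425673759580/3 ≈ 1.4189e+11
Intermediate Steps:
h(x) = x² + x³ - 5*x (h(x) = (x² - 5*x) + x*x² = (x² - 5*x) + x³ = x² + x³ - 5*x)
D(o) = (14 + o)/o
(-36918 + D(-78))*(h(-157) + 957) = (-36918 + (14 - 78)/(-78))*(-157*(-5 - 157 + (-157)²) + 957) = (-36918 - 1/78*(-64))*(-157*(-5 - 157 + 24649) + 957) = (-36918 + 32/39)*(-157*24487 + 957) = -1439770*(-3844459 + 957)/39 = -1439770/39*(-3843502) = 425673759580/3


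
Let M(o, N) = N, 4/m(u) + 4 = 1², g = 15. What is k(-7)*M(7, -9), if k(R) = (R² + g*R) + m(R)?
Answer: 516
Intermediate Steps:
m(u) = -4/3 (m(u) = 4/(-4 + 1²) = 4/(-4 + 1) = 4/(-3) = 4*(-⅓) = -4/3)
k(R) = -4/3 + R² + 15*R (k(R) = (R² + 15*R) - 4/3 = -4/3 + R² + 15*R)
k(-7)*M(7, -9) = (-4/3 + (-7)² + 15*(-7))*(-9) = (-4/3 + 49 - 105)*(-9) = -172/3*(-9) = 516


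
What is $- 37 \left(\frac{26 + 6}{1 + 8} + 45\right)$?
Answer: $- \frac{16169}{9} \approx -1796.6$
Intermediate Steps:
$- 37 \left(\frac{26 + 6}{1 + 8} + 45\right) = - 37 \left(\frac{32}{9} + 45\right) = \left(-37\right) \frac{437}{9} = - \frac{16169}{9}$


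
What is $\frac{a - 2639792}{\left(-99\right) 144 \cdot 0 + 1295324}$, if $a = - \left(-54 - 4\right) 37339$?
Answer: $- \frac{237065}{647662} \approx -0.36603$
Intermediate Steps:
$a = 2165662$ ($a = - \left(-58\right) 37339 = \left(-1\right) \left(-2165662\right) = 2165662$)
$\frac{a - 2639792}{\left(-99\right) 144 \cdot 0 + 1295324} = \frac{2165662 - 2639792}{\left(-99\right) 144 \cdot 0 + 1295324} = - \frac{474130}{\left(-14256\right) 0 + 1295324} = - \frac{474130}{0 + 1295324} = - \frac{474130}{1295324} = \left(-474130\right) \frac{1}{1295324} = - \frac{237065}{647662}$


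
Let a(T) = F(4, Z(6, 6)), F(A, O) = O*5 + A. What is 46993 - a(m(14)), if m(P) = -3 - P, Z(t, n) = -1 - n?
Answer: 47024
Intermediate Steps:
F(A, O) = A + 5*O (F(A, O) = 5*O + A = A + 5*O)
a(T) = -31 (a(T) = 4 + 5*(-1 - 1*6) = 4 + 5*(-1 - 6) = 4 + 5*(-7) = 4 - 35 = -31)
46993 - a(m(14)) = 46993 - 1*(-31) = 46993 + 31 = 47024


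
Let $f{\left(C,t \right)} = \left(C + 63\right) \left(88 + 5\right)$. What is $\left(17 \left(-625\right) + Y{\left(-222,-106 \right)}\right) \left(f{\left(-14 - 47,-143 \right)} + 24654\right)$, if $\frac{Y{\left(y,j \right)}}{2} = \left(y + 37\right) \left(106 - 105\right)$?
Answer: $-273115800$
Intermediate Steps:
$f{\left(C,t \right)} = 5859 + 93 C$ ($f{\left(C,t \right)} = \left(63 + C\right) 93 = 5859 + 93 C$)
$Y{\left(y,j \right)} = 74 + 2 y$ ($Y{\left(y,j \right)} = 2 \left(y + 37\right) \left(106 - 105\right) = 2 \left(37 + y\right) 1 = 2 \left(37 + y\right) = 74 + 2 y$)
$\left(17 \left(-625\right) + Y{\left(-222,-106 \right)}\right) \left(f{\left(-14 - 47,-143 \right)} + 24654\right) = \left(17 \left(-625\right) + \left(74 + 2 \left(-222\right)\right)\right) \left(\left(5859 + 93 \left(-14 - 47\right)\right) + 24654\right) = \left(-10625 + \left(74 - 444\right)\right) \left(\left(5859 + 93 \left(-14 - 47\right)\right) + 24654\right) = \left(-10625 - 370\right) \left(\left(5859 + 93 \left(-61\right)\right) + 24654\right) = - 10995 \left(\left(5859 - 5673\right) + 24654\right) = - 10995 \left(186 + 24654\right) = \left(-10995\right) 24840 = -273115800$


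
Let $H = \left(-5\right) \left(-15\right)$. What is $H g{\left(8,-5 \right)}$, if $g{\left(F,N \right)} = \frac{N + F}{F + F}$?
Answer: $\frac{225}{16} \approx 14.063$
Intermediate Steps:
$g{\left(F,N \right)} = \frac{F + N}{2 F}$
$H = 75$
$H g{\left(8,-5 \right)} = 75 \frac{8 - 5}{2 \cdot 8} = 75 \cdot \frac{1}{2} \cdot \frac{1}{8} \cdot 3 = 75 \cdot \frac{3}{16} = \frac{225}{16}$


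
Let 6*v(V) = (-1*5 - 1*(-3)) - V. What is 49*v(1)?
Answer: -49/2 ≈ -24.500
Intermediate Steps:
v(V) = -⅓ - V/6 (v(V) = ((-1*5 - 1*(-3)) - V)/6 = ((-5 + 3) - V)/6 = (-2 - V)/6 = -⅓ - V/6)
49*v(1) = 49*(-⅓ - ⅙*1) = 49*(-⅓ - ⅙) = 49*(-½) = -49/2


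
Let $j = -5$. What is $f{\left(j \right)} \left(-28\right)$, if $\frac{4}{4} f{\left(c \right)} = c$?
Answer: $140$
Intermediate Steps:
$f{\left(c \right)} = c$
$f{\left(j \right)} \left(-28\right) = \left(-5\right) \left(-28\right) = 140$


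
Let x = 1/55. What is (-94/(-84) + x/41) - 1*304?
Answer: -28685813/94710 ≈ -302.88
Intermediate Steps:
x = 1/55 ≈ 0.018182
(-94/(-84) + x/41) - 1*304 = (-94/(-84) + (1/55)/41) - 1*304 = (-94*(-1/84) + (1/55)*(1/41)) - 304 = (47/42 + 1/2255) - 304 = 106027/94710 - 304 = -28685813/94710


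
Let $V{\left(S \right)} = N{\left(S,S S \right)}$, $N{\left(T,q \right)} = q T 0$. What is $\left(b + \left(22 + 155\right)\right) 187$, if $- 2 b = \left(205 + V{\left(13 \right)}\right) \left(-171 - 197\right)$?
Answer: $7086739$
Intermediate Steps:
$N{\left(T,q \right)} = 0$ ($N{\left(T,q \right)} = T q 0 = 0$)
$V{\left(S \right)} = 0$
$b = 37720$ ($b = - \frac{\left(205 + 0\right) \left(-171 - 197\right)}{2} = - \frac{205 \left(-368\right)}{2} = \left(- \frac{1}{2}\right) \left(-75440\right) = 37720$)
$\left(b + \left(22 + 155\right)\right) 187 = \left(37720 + \left(22 + 155\right)\right) 187 = \left(37720 + 177\right) 187 = 37897 \cdot 187 = 7086739$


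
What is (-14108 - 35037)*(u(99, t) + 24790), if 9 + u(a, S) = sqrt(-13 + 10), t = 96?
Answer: -1217862245 - 49145*I*sqrt(3) ≈ -1.2179e+9 - 85122.0*I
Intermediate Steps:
u(a, S) = -9 + I*sqrt(3) (u(a, S) = -9 + sqrt(-13 + 10) = -9 + sqrt(-3) = -9 + I*sqrt(3))
(-14108 - 35037)*(u(99, t) + 24790) = (-14108 - 35037)*((-9 + I*sqrt(3)) + 24790) = -49145*(24781 + I*sqrt(3)) = -1217862245 - 49145*I*sqrt(3)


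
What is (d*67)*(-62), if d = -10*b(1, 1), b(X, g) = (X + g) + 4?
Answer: 249240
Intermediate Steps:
b(X, g) = 4 + X + g
d = -60 (d = -10*(4 + 1 + 1) = -10*6 = -60)
(d*67)*(-62) = -60*67*(-62) = -4020*(-62) = 249240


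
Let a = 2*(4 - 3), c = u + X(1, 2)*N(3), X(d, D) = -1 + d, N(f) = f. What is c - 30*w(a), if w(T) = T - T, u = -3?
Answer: -3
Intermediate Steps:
c = -3 (c = -3 + (-1 + 1)*3 = -3 + 0*3 = -3 + 0 = -3)
a = 2 (a = 2*1 = 2)
w(T) = 0
c - 30*w(a) = -3 - 30*0 = -3 + 0 = -3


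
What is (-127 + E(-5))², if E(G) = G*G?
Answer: 10404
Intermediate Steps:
E(G) = G²
(-127 + E(-5))² = (-127 + (-5)²)² = (-127 + 25)² = (-102)² = 10404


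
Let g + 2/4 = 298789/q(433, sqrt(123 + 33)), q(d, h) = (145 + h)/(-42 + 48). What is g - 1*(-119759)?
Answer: 5518373133/41738 - 3585468*sqrt(39)/20869 ≈ 1.3114e+5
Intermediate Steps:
q(d, h) = 145/6 + h/6 (q(d, h) = (145 + h)/6 = (145 + h)*(1/6) = 145/6 + h/6)
g = -1/2 + 298789/(145/6 + sqrt(39)/3) (g = -1/2 + 298789/(145/6 + sqrt(123 + 33)/6) = -1/2 + 298789/(145/6 + sqrt(156)/6) = -1/2 + 298789/(145/6 + (2*sqrt(39))/6) = -1/2 + 298789/(145/6 + sqrt(39)/3) ≈ 11383.)
g - 1*(-119759) = (519871991/41738 - 3585468*sqrt(39)/20869) - 1*(-119759) = (519871991/41738 - 3585468*sqrt(39)/20869) + 119759 = 5518373133/41738 - 3585468*sqrt(39)/20869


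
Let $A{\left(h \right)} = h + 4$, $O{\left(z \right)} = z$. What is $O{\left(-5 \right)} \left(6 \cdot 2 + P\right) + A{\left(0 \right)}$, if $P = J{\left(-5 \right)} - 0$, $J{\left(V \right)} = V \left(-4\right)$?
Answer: $-156$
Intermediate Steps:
$J{\left(V \right)} = - 4 V$
$A{\left(h \right)} = 4 + h$
$P = 20$ ($P = \left(-4\right) \left(-5\right) - 0 = 20 + 0 = 20$)
$O{\left(-5 \right)} \left(6 \cdot 2 + P\right) + A{\left(0 \right)} = - 5 \left(6 \cdot 2 + 20\right) + \left(4 + 0\right) = - 5 \left(12 + 20\right) + 4 = \left(-5\right) 32 + 4 = -160 + 4 = -156$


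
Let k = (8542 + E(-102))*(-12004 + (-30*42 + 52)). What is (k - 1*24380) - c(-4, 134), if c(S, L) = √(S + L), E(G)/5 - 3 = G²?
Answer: -800367704 - √130 ≈ -8.0037e+8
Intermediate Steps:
E(G) = 15 + 5*G²
k = -800343324 (k = (8542 + (15 + 5*(-102)²))*(-12004 + (-30*42 + 52)) = (8542 + (15 + 5*10404))*(-12004 + (-1260 + 52)) = (8542 + (15 + 52020))*(-12004 - 1208) = (8542 + 52035)*(-13212) = 60577*(-13212) = -800343324)
c(S, L) = √(L + S)
(k - 1*24380) - c(-4, 134) = (-800343324 - 1*24380) - √(134 - 4) = (-800343324 - 24380) - √130 = -800367704 - √130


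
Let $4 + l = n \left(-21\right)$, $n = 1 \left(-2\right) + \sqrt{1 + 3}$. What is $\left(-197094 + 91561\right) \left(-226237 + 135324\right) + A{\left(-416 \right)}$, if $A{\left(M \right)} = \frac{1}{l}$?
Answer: $\frac{38377286515}{4} \approx 9.5943 \cdot 10^{9}$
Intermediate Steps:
$n = 0$ ($n = -2 + \sqrt{4} = -2 + 2 = 0$)
$l = -4$ ($l = -4 + 0 \left(-21\right) = -4 + 0 = -4$)
$A{\left(M \right)} = - \frac{1}{4}$ ($A{\left(M \right)} = \frac{1}{-4} = - \frac{1}{4}$)
$\left(-197094 + 91561\right) \left(-226237 + 135324\right) + A{\left(-416 \right)} = \left(-197094 + 91561\right) \left(-226237 + 135324\right) - \frac{1}{4} = \left(-105533\right) \left(-90913\right) - \frac{1}{4} = 9594321629 - \frac{1}{4} = \frac{38377286515}{4}$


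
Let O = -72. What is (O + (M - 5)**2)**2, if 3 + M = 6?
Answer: 4624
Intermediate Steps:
M = 3 (M = -3 + 6 = 3)
(O + (M - 5)**2)**2 = (-72 + (3 - 5)**2)**2 = (-72 + (-2)**2)**2 = (-72 + 4)**2 = (-68)**2 = 4624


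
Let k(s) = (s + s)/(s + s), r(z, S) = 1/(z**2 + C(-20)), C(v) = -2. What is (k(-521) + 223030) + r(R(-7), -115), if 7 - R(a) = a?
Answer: 43268015/194 ≈ 2.2303e+5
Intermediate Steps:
R(a) = 7 - a
r(z, S) = 1/(-2 + z**2) (r(z, S) = 1/(z**2 - 2) = 1/(-2 + z**2))
k(s) = 1 (k(s) = (2*s)/((2*s)) = (2*s)*(1/(2*s)) = 1)
(k(-521) + 223030) + r(R(-7), -115) = (1 + 223030) + 1/(-2 + (7 - 1*(-7))**2) = 223031 + 1/(-2 + (7 + 7)**2) = 223031 + 1/(-2 + 14**2) = 223031 + 1/(-2 + 196) = 223031 + 1/194 = 43268015/194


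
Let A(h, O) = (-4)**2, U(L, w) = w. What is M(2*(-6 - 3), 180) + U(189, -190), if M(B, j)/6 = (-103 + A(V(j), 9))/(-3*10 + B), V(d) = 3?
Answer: -1433/8 ≈ -179.13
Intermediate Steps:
A(h, O) = 16
M(B, j) = -522/(-30 + B) (M(B, j) = 6*((-103 + 16)/(-3*10 + B)) = 6*(-87/(-30 + B)) = -522/(-30 + B))
M(2*(-6 - 3), 180) + U(189, -190) = -522/(-30 + 2*(-6 - 3)) - 190 = -522/(-30 + 2*(-9)) - 190 = -522/(-30 - 18) - 190 = -522/(-48) - 190 = -522*(-1/48) - 190 = 87/8 - 190 = -1433/8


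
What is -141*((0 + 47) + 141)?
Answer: -26508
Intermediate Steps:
-141*((0 + 47) + 141) = -141*(47 + 141) = -141*188 = -26508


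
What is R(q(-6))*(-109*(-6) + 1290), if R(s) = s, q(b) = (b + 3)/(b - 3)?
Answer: 648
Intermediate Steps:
q(b) = (3 + b)/(-3 + b)
R(q(-6))*(-109*(-6) + 1290) = ((3 - 6)/(-3 - 6))*(-109*(-6) + 1290) = (-3/(-9))*(654 + 1290) = -⅑*(-3)*1944 = (⅓)*1944 = 648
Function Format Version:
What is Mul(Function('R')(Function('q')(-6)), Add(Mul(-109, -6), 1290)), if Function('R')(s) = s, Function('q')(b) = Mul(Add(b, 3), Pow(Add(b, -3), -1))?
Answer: 648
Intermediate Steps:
Function('q')(b) = Mul(Pow(Add(-3, b), -1), Add(3, b)) (Function('q')(b) = Mul(Add(3, b), Pow(Add(-3, b), -1)) = Mul(Pow(Add(-3, b), -1), Add(3, b)))
Mul(Function('R')(Function('q')(-6)), Add(Mul(-109, -6), 1290)) = Mul(Mul(Pow(Add(-3, -6), -1), Add(3, -6)), Add(Mul(-109, -6), 1290)) = Mul(Mul(Pow(-9, -1), -3), Add(654, 1290)) = Mul(Mul(Rational(-1, 9), -3), 1944) = Mul(Rational(1, 3), 1944) = 648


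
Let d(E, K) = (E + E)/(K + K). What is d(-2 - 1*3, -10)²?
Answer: ¼ ≈ 0.25000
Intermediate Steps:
d(E, K) = E/K (d(E, K) = (2*E)/((2*K)) = (2*E)*(1/(2*K)) = E/K)
d(-2 - 1*3, -10)² = ((-2 - 1*3)/(-10))² = ((-2 - 3)*(-⅒))² = (-5*(-⅒))² = (½)² = ¼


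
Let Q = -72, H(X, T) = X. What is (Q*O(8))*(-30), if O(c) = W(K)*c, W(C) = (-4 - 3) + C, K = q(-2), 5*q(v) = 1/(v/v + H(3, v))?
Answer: -120096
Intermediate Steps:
q(v) = 1/20 (q(v) = 1/(5*(v/v + 3)) = 1/(5*(1 + 3)) = (1/5)/4 = (1/5)*(1/4) = 1/20)
K = 1/20 ≈ 0.050000
W(C) = -7 + C
O(c) = -139*c/20 (O(c) = (-7 + 1/20)*c = -139*c/20)
(Q*O(8))*(-30) = -(-2502)*8/5*(-30) = -72*(-278/5)*(-30) = (20016/5)*(-30) = -120096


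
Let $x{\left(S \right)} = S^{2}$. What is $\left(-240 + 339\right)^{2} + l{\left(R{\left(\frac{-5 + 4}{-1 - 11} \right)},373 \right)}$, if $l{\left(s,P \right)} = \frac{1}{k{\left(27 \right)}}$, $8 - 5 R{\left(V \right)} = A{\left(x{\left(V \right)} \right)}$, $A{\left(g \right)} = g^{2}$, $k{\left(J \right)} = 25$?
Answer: $\frac{245026}{25} \approx 9801.0$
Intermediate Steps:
$R{\left(V \right)} = \frac{8}{5} - \frac{V^{4}}{5}$ ($R{\left(V \right)} = \frac{8}{5} - \frac{\left(V^{2}\right)^{2}}{5} = \frac{8}{5} - \frac{V^{4}}{5}$)
$l{\left(s,P \right)} = \frac{1}{25}$
$\left(-240 + 339\right)^{2} + l{\left(R{\left(\frac{-5 + 4}{-1 - 11} \right)},373 \right)} = \left(-240 + 339\right)^{2} + \frac{1}{25} = 99^{2} + \frac{1}{25} = 9801 + \frac{1}{25} = \frac{245026}{25}$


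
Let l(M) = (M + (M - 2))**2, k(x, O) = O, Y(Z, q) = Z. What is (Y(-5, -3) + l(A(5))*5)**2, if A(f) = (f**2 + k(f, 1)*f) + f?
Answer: 534303225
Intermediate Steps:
A(f) = f**2 + 2*f (A(f) = (f**2 + 1*f) + f = (f**2 + f) + f = (f + f**2) + f = f**2 + 2*f)
l(M) = (-2 + 2*M)**2 (l(M) = (M + (-2 + M))**2 = (-2 + 2*M)**2)
(Y(-5, -3) + l(A(5))*5)**2 = (-5 + (4*(-1 + 5*(2 + 5))**2)*5)**2 = (-5 + (4*(-1 + 5*7)**2)*5)**2 = (-5 + (4*(-1 + 35)**2)*5)**2 = (-5 + (4*34**2)*5)**2 = (-5 + (4*1156)*5)**2 = (-5 + 4624*5)**2 = (-5 + 23120)**2 = 23115**2 = 534303225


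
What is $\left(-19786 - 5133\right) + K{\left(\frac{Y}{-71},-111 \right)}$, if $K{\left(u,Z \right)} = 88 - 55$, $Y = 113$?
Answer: $-24886$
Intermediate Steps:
$K{\left(u,Z \right)} = 33$
$\left(-19786 - 5133\right) + K{\left(\frac{Y}{-71},-111 \right)} = \left(-19786 - 5133\right) + 33 = -24919 + 33 = -24886$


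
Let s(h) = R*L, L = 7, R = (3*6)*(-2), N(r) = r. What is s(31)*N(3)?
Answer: -756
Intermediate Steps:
R = -36 (R = 18*(-2) = -36)
s(h) = -252 (s(h) = -36*7 = -252)
s(31)*N(3) = -252*3 = -756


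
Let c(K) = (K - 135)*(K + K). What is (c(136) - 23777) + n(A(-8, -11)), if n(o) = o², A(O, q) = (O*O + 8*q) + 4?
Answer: -23105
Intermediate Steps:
A(O, q) = 4 + O² + 8*q (A(O, q) = (O² + 8*q) + 4 = 4 + O² + 8*q)
c(K) = 2*K*(-135 + K) (c(K) = (-135 + K)*(2*K) = 2*K*(-135 + K))
(c(136) - 23777) + n(A(-8, -11)) = (2*136*(-135 + 136) - 23777) + (4 + (-8)² + 8*(-11))² = (2*136*1 - 23777) + (4 + 64 - 88)² = (272 - 23777) + (-20)² = -23505 + 400 = -23105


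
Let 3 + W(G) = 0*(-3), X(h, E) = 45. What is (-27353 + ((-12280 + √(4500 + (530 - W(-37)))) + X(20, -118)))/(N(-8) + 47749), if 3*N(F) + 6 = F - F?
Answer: -39588/47747 + √5033/47747 ≈ -0.82763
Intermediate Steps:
W(G) = -3 (W(G) = -3 + 0*(-3) = -3 + 0 = -3)
N(F) = -2 (N(F) = -2 + (F - F)/3 = -2 + (⅓)*0 = -2 + 0 = -2)
(-27353 + ((-12280 + √(4500 + (530 - W(-37)))) + X(20, -118)))/(N(-8) + 47749) = (-27353 + ((-12280 + √(4500 + (530 - 1*(-3)))) + 45))/(-2 + 47749) = (-27353 + ((-12280 + √(4500 + (530 + 3))) + 45))/47747 = (-27353 + ((-12280 + √(4500 + 533)) + 45))*(1/47747) = (-27353 + ((-12280 + √5033) + 45))*(1/47747) = (-27353 + (-12235 + √5033))*(1/47747) = (-39588 + √5033)*(1/47747) = -39588/47747 + √5033/47747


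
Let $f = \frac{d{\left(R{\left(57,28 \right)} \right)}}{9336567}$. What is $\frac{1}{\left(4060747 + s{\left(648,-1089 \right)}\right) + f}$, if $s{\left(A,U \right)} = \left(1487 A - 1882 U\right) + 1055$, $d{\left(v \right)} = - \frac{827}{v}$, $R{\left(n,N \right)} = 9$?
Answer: $\frac{84029103}{594495484115401} \approx 1.4135 \cdot 10^{-7}$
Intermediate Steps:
$f = - \frac{827}{84029103}$ ($f = \frac{\left(-827\right) \frac{1}{9}}{9336567} = \left(-827\right) \frac{1}{9} \cdot \frac{1}{9336567} = \left(- \frac{827}{9}\right) \frac{1}{9336567} = - \frac{827}{84029103} \approx -9.8418 \cdot 10^{-6}$)
$s{\left(A,U \right)} = 1055 - 1882 U + 1487 A$ ($s{\left(A,U \right)} = \left(- 1882 U + 1487 A\right) + 1055 = 1055 - 1882 U + 1487 A$)
$\frac{1}{\left(4060747 + s{\left(648,-1089 \right)}\right) + f} = \frac{1}{\left(4060747 + \left(1055 - -2049498 + 1487 \cdot 648\right)\right) - \frac{827}{84029103}} = \frac{1}{\left(4060747 + \left(1055 + 2049498 + 963576\right)\right) - \frac{827}{84029103}} = \frac{1}{\left(4060747 + 3014129\right) - \frac{827}{84029103}} = \frac{1}{7074876 - \frac{827}{84029103}} = \frac{1}{\frac{594495484115401}{84029103}} = \frac{84029103}{594495484115401}$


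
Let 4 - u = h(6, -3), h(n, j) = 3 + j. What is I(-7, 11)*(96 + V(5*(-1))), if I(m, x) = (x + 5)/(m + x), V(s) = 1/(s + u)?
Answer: 380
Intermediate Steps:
u = 4 (u = 4 - (3 - 3) = 4 - 1*0 = 4 + 0 = 4)
V(s) = 1/(4 + s) (V(s) = 1/(s + 4) = 1/(4 + s))
I(m, x) = (5 + x)/(m + x)
I(-7, 11)*(96 + V(5*(-1))) = ((5 + 11)/(-7 + 11))*(96 + 1/(4 + 5*(-1))) = (16/4)*(96 + 1/(4 - 5)) = ((¼)*16)*(96 + 1/(-1)) = 4*(96 - 1) = 4*95 = 380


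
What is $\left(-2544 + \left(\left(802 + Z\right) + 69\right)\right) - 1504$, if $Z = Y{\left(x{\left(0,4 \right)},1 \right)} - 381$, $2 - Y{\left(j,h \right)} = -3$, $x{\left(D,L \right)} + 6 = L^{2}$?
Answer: $-3553$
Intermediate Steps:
$x{\left(D,L \right)} = -6 + L^{2}$
$Y{\left(j,h \right)} = 5$ ($Y{\left(j,h \right)} = 2 - -3 = 2 + 3 = 5$)
$Z = -376$ ($Z = 5 - 381 = -376$)
$\left(-2544 + \left(\left(802 + Z\right) + 69\right)\right) - 1504 = \left(-2544 + \left(\left(802 - 376\right) + 69\right)\right) - 1504 = \left(-2544 + \left(426 + 69\right)\right) - 1504 = \left(-2544 + 495\right) - 1504 = -2049 - 1504 = -3553$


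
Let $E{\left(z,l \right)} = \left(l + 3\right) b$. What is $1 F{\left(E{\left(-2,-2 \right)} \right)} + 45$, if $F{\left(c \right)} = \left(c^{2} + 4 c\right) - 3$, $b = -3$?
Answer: $39$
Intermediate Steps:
$E{\left(z,l \right)} = -9 - 3 l$ ($E{\left(z,l \right)} = \left(l + 3\right) \left(-3\right) = \left(3 + l\right) \left(-3\right) = -9 - 3 l$)
$F{\left(c \right)} = -3 + c^{2} + 4 c$
$1 F{\left(E{\left(-2,-2 \right)} \right)} + 45 = 1 \left(-3 + \left(-9 - -6\right)^{2} + 4 \left(-9 - -6\right)\right) + 45 = 1 \left(-3 + \left(-9 + 6\right)^{2} + 4 \left(-9 + 6\right)\right) + 45 = 1 \left(-3 + \left(-3\right)^{2} + 4 \left(-3\right)\right) + 45 = 1 \left(-3 + 9 - 12\right) + 45 = 1 \left(-6\right) + 45 = -6 + 45 = 39$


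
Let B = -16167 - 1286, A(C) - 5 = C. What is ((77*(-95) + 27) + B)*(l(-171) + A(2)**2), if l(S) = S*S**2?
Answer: 123709008042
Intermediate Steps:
A(C) = 5 + C
B = -17453
l(S) = S**3
((77*(-95) + 27) + B)*(l(-171) + A(2)**2) = ((77*(-95) + 27) - 17453)*((-171)**3 + (5 + 2)**2) = ((-7315 + 27) - 17453)*(-5000211 + 7**2) = (-7288 - 17453)*(-5000211 + 49) = -24741*(-5000162) = 123709008042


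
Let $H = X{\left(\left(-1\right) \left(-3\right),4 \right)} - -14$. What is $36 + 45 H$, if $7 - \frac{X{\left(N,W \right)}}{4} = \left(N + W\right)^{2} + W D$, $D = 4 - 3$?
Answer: $-7614$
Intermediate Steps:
$D = 1$
$X{\left(N,W \right)} = 28 - 4 W - 4 \left(N + W\right)^{2}$ ($X{\left(N,W \right)} = 28 - 4 \left(\left(N + W\right)^{2} + W 1\right) = 28 - 4 \left(\left(N + W\right)^{2} + W\right) = 28 - 4 \left(W + \left(N + W\right)^{2}\right) = 28 - \left(4 W + 4 \left(N + W\right)^{2}\right) = 28 - 4 W - 4 \left(N + W\right)^{2}$)
$H = -170$ ($H = \left(28 - 16 - 4 \left(\left(-1\right) \left(-3\right) + 4\right)^{2}\right) - -14 = \left(28 - 16 - 4 \left(3 + 4\right)^{2}\right) + 14 = \left(28 - 16 - 4 \cdot 7^{2}\right) + 14 = \left(28 - 16 - 196\right) + 14 = -184 + 14 = -170$)
$36 + 45 H = 36 + 45 \left(-170\right) = 36 - 7650 = -7614$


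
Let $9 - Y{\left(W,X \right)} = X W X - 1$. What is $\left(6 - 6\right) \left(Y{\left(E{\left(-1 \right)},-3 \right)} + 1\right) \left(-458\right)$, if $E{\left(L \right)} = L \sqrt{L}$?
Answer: $0$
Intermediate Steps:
$E{\left(L \right)} = L^{\frac{3}{2}}$
$Y{\left(W,X \right)} = 10 - W X^{2}$ ($Y{\left(W,X \right)} = 9 - \left(X W X - 1\right) = 9 - \left(W X X - 1\right) = 9 - \left(W X^{2} - 1\right) = 9 - \left(-1 + W X^{2}\right) = 10 - W X^{2}$)
$\left(6 - 6\right) \left(Y{\left(E{\left(-1 \right)},-3 \right)} + 1\right) \left(-458\right) = \left(6 - 6\right) \left(\left(10 - \left(-1\right)^{\frac{3}{2}} \left(-3\right)^{2}\right) + 1\right) \left(-458\right) = 0 \left(\left(10 - - i 9\right) + 1\right) \left(-458\right) = 0 \left(\left(10 + 9 i\right) + 1\right) \left(-458\right) = 0 \left(11 + 9 i\right) \left(-458\right) = 0 \left(-458\right) = 0$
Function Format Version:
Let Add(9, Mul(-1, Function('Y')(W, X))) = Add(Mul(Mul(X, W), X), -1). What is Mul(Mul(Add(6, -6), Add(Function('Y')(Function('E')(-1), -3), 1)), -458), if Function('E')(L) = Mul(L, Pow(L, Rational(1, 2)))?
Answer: 0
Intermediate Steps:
Function('E')(L) = Pow(L, Rational(3, 2))
Function('Y')(W, X) = Add(10, Mul(-1, W, Pow(X, 2))) (Function('Y')(W, X) = Add(9, Mul(-1, Add(Mul(Mul(X, W), X), -1))) = Add(9, Mul(-1, Add(Mul(Mul(W, X), X), -1))) = Add(9, Mul(-1, Add(Mul(W, Pow(X, 2)), -1))) = Add(9, Mul(-1, Add(-1, Mul(W, Pow(X, 2))))) = Add(9, Add(1, Mul(-1, W, Pow(X, 2)))) = Add(10, Mul(-1, W, Pow(X, 2))))
Mul(Mul(Add(6, -6), Add(Function('Y')(Function('E')(-1), -3), 1)), -458) = Mul(Mul(Add(6, -6), Add(Add(10, Mul(-1, Pow(-1, Rational(3, 2)), Pow(-3, 2))), 1)), -458) = Mul(Mul(0, Add(Add(10, Mul(-1, Mul(-1, I), 9)), 1)), -458) = Mul(Mul(0, Add(Add(10, Mul(9, I)), 1)), -458) = Mul(Mul(0, Add(11, Mul(9, I))), -458) = Mul(0, -458) = 0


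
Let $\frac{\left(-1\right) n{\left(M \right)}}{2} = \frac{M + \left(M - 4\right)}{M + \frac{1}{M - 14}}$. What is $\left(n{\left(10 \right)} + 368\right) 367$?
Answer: $\frac{5220208}{39} \approx 1.3385 \cdot 10^{5}$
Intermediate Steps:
$n{\left(M \right)} = - \frac{2 \left(-4 + 2 M\right)}{M + \frac{1}{-14 + M}}$ ($n{\left(M \right)} = - 2 \frac{M + \left(M - 4\right)}{M + \frac{1}{M - 14}} = - 2 \frac{M + \left(M - 4\right)}{M + \frac{1}{-14 + M}} = - 2 \frac{M + \left(-4 + M\right)}{M + \frac{1}{-14 + M}} = - 2 \frac{-4 + 2 M}{M + \frac{1}{-14 + M}} = - \frac{2 \left(-4 + 2 M\right)}{M + \frac{1}{-14 + M}}$)
$\left(n{\left(10 \right)} + 368\right) 367 = \left(\frac{4 \left(-28 - 10^{2} + 16 \cdot 10\right)}{1 + 10^{2} - 140} + 368\right) 367 = \left(\frac{4 \left(-28 - 100 + 160\right)}{1 + 100 - 140} + 368\right) 367 = \left(\frac{4 \left(-28 - 100 + 160\right)}{-39} + 368\right) 367 = \left(4 \left(- \frac{1}{39}\right) 32 + 368\right) 367 = \left(- \frac{128}{39} + 368\right) 367 = \frac{14224}{39} \cdot 367 = \frac{5220208}{39}$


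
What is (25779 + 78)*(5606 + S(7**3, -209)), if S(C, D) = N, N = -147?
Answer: 141153363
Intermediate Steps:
S(C, D) = -147
(25779 + 78)*(5606 + S(7**3, -209)) = (25779 + 78)*(5606 - 147) = 25857*5459 = 141153363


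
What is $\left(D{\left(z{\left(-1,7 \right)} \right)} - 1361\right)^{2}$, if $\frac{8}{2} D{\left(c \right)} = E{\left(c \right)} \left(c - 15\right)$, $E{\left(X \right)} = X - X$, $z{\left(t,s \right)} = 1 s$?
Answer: $1852321$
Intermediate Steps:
$z{\left(t,s \right)} = s$
$E{\left(X \right)} = 0$
$D{\left(c \right)} = 0$ ($D{\left(c \right)} = \frac{0 \left(c - 15\right)}{4} = \frac{0 \left(-15 + c\right)}{4} = \frac{1}{4} \cdot 0 = 0$)
$\left(D{\left(z{\left(-1,7 \right)} \right)} - 1361\right)^{2} = \left(0 - 1361\right)^{2} = \left(-1361\right)^{2} = 1852321$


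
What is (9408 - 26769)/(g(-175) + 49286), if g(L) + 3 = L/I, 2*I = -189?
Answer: -468747/1330691 ≈ -0.35226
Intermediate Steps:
I = -189/2 (I = (½)*(-189) = -189/2 ≈ -94.500)
g(L) = -3 - 2*L/189 (g(L) = -3 + L/(-189/2) = -3 + L*(-2/189) = -3 - 2*L/189)
(9408 - 26769)/(g(-175) + 49286) = (9408 - 26769)/((-3 - 2/189*(-175)) + 49286) = -17361/((-3 + 50/27) + 49286) = -17361/(-31/27 + 49286) = -17361/1330691/27 = -17361*27/1330691 = -468747/1330691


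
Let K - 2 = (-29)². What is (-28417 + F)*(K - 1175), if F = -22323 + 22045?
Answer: 9526740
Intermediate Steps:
F = -278
K = 843 (K = 2 + (-29)² = 2 + 841 = 843)
(-28417 + F)*(K - 1175) = (-28417 - 278)*(843 - 1175) = -28695*(-332) = 9526740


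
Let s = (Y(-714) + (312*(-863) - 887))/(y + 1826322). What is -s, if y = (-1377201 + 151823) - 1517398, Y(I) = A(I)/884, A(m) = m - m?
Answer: -270143/916454 ≈ -0.29477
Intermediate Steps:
A(m) = 0
Y(I) = 0 (Y(I) = 0/884 = 0*(1/884) = 0)
y = -2742776 (y = -1225378 - 1517398 = -2742776)
s = 270143/916454 (s = (0 + (312*(-863) - 887))/(-2742776 + 1826322) = (0 + (-269256 - 887))/(-916454) = (0 - 270143)*(-1/916454) = -270143*(-1/916454) = 270143/916454 ≈ 0.29477)
-s = -1*270143/916454 = -270143/916454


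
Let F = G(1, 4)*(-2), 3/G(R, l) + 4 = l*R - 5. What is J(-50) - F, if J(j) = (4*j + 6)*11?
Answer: -10676/5 ≈ -2135.2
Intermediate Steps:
G(R, l) = 3/(-9 + R*l) (G(R, l) = 3/(-4 + (l*R - 5)) = 3/(-4 + (R*l - 5)) = 3/(-4 + (-5 + R*l)) = 3/(-9 + R*l))
J(j) = 66 + 44*j (J(j) = (6 + 4*j)*11 = 66 + 44*j)
F = 6/5 (F = (3/(-9 + 1*4))*(-2) = (3/(-9 + 4))*(-2) = (3/(-5))*(-2) = (3*(-⅕))*(-2) = -⅗*(-2) = 6/5 ≈ 1.2000)
J(-50) - F = (66 + 44*(-50)) - 1*6/5 = (66 - 2200) - 6/5 = -2134 - 6/5 = -10676/5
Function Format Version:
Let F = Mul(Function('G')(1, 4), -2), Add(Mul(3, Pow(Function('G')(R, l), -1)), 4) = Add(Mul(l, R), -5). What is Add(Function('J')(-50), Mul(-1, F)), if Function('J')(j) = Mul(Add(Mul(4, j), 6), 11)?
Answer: Rational(-10676, 5) ≈ -2135.2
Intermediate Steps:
Function('G')(R, l) = Mul(3, Pow(Add(-9, Mul(R, l)), -1)) (Function('G')(R, l) = Mul(3, Pow(Add(-4, Add(Mul(l, R), -5)), -1)) = Mul(3, Pow(Add(-4, Add(Mul(R, l), -5)), -1)) = Mul(3, Pow(Add(-4, Add(-5, Mul(R, l))), -1)) = Mul(3, Pow(Add(-9, Mul(R, l)), -1)))
Function('J')(j) = Add(66, Mul(44, j)) (Function('J')(j) = Mul(Add(6, Mul(4, j)), 11) = Add(66, Mul(44, j)))
F = Rational(6, 5) (F = Mul(Mul(3, Pow(Add(-9, Mul(1, 4)), -1)), -2) = Mul(Mul(3, Pow(Add(-9, 4), -1)), -2) = Mul(Mul(3, Pow(-5, -1)), -2) = Mul(Mul(3, Rational(-1, 5)), -2) = Mul(Rational(-3, 5), -2) = Rational(6, 5) ≈ 1.2000)
Add(Function('J')(-50), Mul(-1, F)) = Add(Add(66, Mul(44, -50)), Mul(-1, Rational(6, 5))) = Add(Add(66, -2200), Rational(-6, 5)) = Add(-2134, Rational(-6, 5)) = Rational(-10676, 5)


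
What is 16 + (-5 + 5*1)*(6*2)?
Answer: 16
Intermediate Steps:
16 + (-5 + 5*1)*(6*2) = 16 + (-5 + 5)*12 = 16 + 0*12 = 16 + 0 = 16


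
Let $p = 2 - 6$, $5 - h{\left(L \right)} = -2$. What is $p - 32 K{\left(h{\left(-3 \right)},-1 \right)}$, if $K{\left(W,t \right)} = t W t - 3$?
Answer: $-132$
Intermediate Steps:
$h{\left(L \right)} = 7$ ($h{\left(L \right)} = 5 - -2 = 5 + 2 = 7$)
$p = -4$ ($p = 2 - 6 = -4$)
$K{\left(W,t \right)} = -3 + W t^{2}$ ($K{\left(W,t \right)} = W t t - 3 = W t^{2} - 3 = -3 + W t^{2}$)
$p - 32 K{\left(h{\left(-3 \right)},-1 \right)} = -4 - 32 \left(-3 + 7 \left(-1\right)^{2}\right) = -4 - 32 \left(-3 + 7 \cdot 1\right) = -4 - 32 \left(-3 + 7\right) = -4 - 128 = -132$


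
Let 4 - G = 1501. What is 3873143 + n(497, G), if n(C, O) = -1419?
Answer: 3871724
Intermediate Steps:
G = -1497 (G = 4 - 1*1501 = 4 - 1501 = -1497)
3873143 + n(497, G) = 3873143 - 1419 = 3871724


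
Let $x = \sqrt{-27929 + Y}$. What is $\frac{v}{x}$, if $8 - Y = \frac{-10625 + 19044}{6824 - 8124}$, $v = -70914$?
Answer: $\frac{709140 i \sqrt{471755453}}{36288881} \approx 424.44 i$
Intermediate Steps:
$Y = \frac{18819}{1300}$ ($Y = 8 - \frac{-10625 + 19044}{6824 - 8124} = 8 - \frac{8419}{-1300} = 8 - 8419 \left(- \frac{1}{1300}\right) = 8 - - \frac{8419}{1300} = 8 + \frac{8419}{1300} = \frac{18819}{1300} \approx 14.476$)
$x = \frac{i \sqrt{471755453}}{130}$ ($x = \sqrt{-27929 + \frac{18819}{1300}} = \sqrt{- \frac{36288881}{1300}} = \frac{i \sqrt{471755453}}{130} \approx 167.08 i$)
$\frac{v}{x} = - \frac{70914}{\frac{1}{130} i \sqrt{471755453}} = - 70914 \left(- \frac{10 i \sqrt{471755453}}{36288881}\right) = \frac{709140 i \sqrt{471755453}}{36288881}$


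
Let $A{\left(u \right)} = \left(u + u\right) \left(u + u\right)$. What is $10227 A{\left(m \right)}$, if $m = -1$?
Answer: $40908$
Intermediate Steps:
$A{\left(u \right)} = 4 u^{2}$ ($A{\left(u \right)} = 2 u 2 u = 4 u^{2}$)
$10227 A{\left(m \right)} = 10227 \cdot 4 \left(-1\right)^{2} = 10227 \cdot 4 \cdot 1 = 10227 \cdot 4 = 40908$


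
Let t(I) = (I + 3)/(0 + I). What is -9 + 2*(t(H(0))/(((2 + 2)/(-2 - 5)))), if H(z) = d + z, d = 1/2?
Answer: -67/2 ≈ -33.500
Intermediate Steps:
d = 1/2 ≈ 0.50000
H(z) = 1/2 + z
t(I) = (3 + I)/I
-9 + 2*(t(H(0))/(((2 + 2)/(-2 - 5)))) = -9 + 2*(((3 + (1/2 + 0))/(1/2 + 0))/(((2 + 2)/(-2 - 5)))) = -9 + 2*(((3 + 1/2)/(1/2))/((4/(-7)))) = -9 + 2*((2*(7/2))/((4*(-1/7)))) = -9 + 2*(7/(-4/7)) = -9 + 2*(7*(-7/4)) = -9 + 2*(-49/4) = -9 - 49/2 = -67/2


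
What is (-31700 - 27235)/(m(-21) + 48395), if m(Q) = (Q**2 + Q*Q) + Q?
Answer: -58935/49256 ≈ -1.1965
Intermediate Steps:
m(Q) = Q + 2*Q**2 (m(Q) = (Q**2 + Q**2) + Q = 2*Q**2 + Q = Q + 2*Q**2)
(-31700 - 27235)/(m(-21) + 48395) = (-31700 - 27235)/(-21*(1 + 2*(-21)) + 48395) = -58935/(-21*(1 - 42) + 48395) = -58935/(-21*(-41) + 48395) = -58935/(861 + 48395) = -58935/49256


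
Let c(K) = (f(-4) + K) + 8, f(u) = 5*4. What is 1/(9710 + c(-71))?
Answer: 1/9667 ≈ 0.00010344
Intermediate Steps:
f(u) = 20
c(K) = 28 + K (c(K) = (20 + K) + 8 = 28 + K)
1/(9710 + c(-71)) = 1/(9710 + (28 - 71)) = 1/(9710 - 43) = 1/9667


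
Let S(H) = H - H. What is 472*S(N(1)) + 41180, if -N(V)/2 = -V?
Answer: 41180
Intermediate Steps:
N(V) = 2*V (N(V) = -(-2)*V = 2*V)
S(H) = 0
472*S(N(1)) + 41180 = 472*0 + 41180 = 0 + 41180 = 41180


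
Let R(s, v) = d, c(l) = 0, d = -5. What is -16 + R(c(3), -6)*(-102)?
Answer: 494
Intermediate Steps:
R(s, v) = -5
-16 + R(c(3), -6)*(-102) = -16 - 5*(-102) = -16 + 510 = 494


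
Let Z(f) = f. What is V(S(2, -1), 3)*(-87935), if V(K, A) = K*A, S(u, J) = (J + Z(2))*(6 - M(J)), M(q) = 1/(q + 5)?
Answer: -6067515/4 ≈ -1.5169e+6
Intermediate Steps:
M(q) = 1/(5 + q)
S(u, J) = (2 + J)*(6 - 1/(5 + J)) (S(u, J) = (J + 2)*(6 - 1/(5 + J)) = (2 + J)*(6 - 1/(5 + J)))
V(K, A) = A*K
V(S(2, -1), 3)*(-87935) = (3*((58 + 6*(-1)² + 41*(-1))/(5 - 1)))*(-87935) = (3*((58 + 6*1 - 41)/4))*(-87935) = (3*((58 + 6 - 41)/4))*(-87935) = (3*((¼)*23))*(-87935) = (3*(23/4))*(-87935) = (69/4)*(-87935) = -6067515/4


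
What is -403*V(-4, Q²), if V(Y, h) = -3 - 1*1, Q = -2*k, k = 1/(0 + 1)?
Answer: 1612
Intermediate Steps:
k = 1 (k = 1/1 = 1)
Q = -2 (Q = -2*1 = -2)
V(Y, h) = -4 (V(Y, h) = -3 - 1 = -4)
-403*V(-4, Q²) = -403*(-4) = 1612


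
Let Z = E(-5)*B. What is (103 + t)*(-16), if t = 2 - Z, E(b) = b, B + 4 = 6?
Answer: -1840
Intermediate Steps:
B = 2 (B = -4 + 6 = 2)
Z = -10 (Z = -5*2 = -10)
t = 12 (t = 2 - 1*(-10) = 2 + 10 = 12)
(103 + t)*(-16) = (103 + 12)*(-16) = 115*(-16) = -1840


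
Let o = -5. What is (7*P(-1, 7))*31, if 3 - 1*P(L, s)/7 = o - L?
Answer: 10633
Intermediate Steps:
P(L, s) = 56 + 7*L (P(L, s) = 21 - 7*(-5 - L) = 21 + (35 + 7*L) = 56 + 7*L)
(7*P(-1, 7))*31 = (7*(56 + 7*(-1)))*31 = (7*(56 - 7))*31 = (7*49)*31 = 343*31 = 10633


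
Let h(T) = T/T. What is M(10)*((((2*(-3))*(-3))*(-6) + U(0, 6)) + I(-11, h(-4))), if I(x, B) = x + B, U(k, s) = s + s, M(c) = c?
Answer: -1060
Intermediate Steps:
h(T) = 1
U(k, s) = 2*s
I(x, B) = B + x
M(10)*((((2*(-3))*(-3))*(-6) + U(0, 6)) + I(-11, h(-4))) = 10*((((2*(-3))*(-3))*(-6) + 2*6) + (1 - 11)) = 10*((-6*(-3)*(-6) + 12) - 10) = 10*((18*(-6) + 12) - 10) = 10*((-108 + 12) - 10) = 10*(-96 - 10) = 10*(-106) = -1060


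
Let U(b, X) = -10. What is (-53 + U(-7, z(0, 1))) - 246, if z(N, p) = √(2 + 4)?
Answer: -309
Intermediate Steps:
z(N, p) = √6
(-53 + U(-7, z(0, 1))) - 246 = (-53 - 10) - 246 = -63 - 246 = -309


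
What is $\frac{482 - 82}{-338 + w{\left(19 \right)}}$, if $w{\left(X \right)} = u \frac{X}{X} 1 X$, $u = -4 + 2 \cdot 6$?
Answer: $- \frac{200}{93} \approx -2.1505$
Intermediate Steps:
$u = 8$ ($u = -4 + 12 = 8$)
$w{\left(X \right)} = 8 X$ ($w{\left(X \right)} = 8 \frac{X}{X} 1 X = 8 \cdot 1 \cdot 1 X = 8 \cdot 1 X = 8 X$)
$\frac{482 - 82}{-338 + w{\left(19 \right)}} = \frac{482 - 82}{-338 + 8 \cdot 19} = \frac{400}{-338 + 152} = \frac{400}{-186} = 400 \left(- \frac{1}{186}\right) = - \frac{200}{93}$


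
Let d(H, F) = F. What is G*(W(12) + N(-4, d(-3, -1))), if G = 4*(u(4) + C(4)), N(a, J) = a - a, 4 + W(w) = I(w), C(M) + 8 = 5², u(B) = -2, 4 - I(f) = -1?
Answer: 60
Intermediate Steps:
I(f) = 5 (I(f) = 4 - 1*(-1) = 4 + 1 = 5)
C(M) = 17 (C(M) = -8 + 5² = -8 + 25 = 17)
W(w) = 1 (W(w) = -4 + 5 = 1)
N(a, J) = 0
G = 60 (G = 4*(-2 + 17) = 4*15 = 60)
G*(W(12) + N(-4, d(-3, -1))) = 60*(1 + 0) = 60*1 = 60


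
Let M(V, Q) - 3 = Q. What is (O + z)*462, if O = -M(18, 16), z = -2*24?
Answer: -30954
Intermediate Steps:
M(V, Q) = 3 + Q
z = -48
O = -19 (O = -(3 + 16) = -1*19 = -19)
(O + z)*462 = (-19 - 48)*462 = -67*462 = -30954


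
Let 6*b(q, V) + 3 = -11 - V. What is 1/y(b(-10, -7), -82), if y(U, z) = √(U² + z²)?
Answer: 6*√242113/242113 ≈ 0.012194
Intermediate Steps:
b(q, V) = -7/3 - V/6 (b(q, V) = -½ + (-11 - V)/6 = -½ + (-11/6 - V/6) = -7/3 - V/6)
1/y(b(-10, -7), -82) = 1/(√((-7/3 - ⅙*(-7))² + (-82)²)) = 1/(√((-7/3 + 7/6)² + 6724)) = 1/(√((-7/6)² + 6724)) = 1/(√(49/36 + 6724)) = 1/(√(242113/36)) = 1/(√242113/6) = 6*√242113/242113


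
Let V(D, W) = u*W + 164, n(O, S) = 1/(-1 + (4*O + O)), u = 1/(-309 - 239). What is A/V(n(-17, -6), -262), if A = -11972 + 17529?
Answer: 1522618/45067 ≈ 33.786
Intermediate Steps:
u = -1/548 (u = 1/(-548) = -1/548 ≈ -0.0018248)
n(O, S) = 1/(-1 + 5*O)
V(D, W) = 164 - W/548 (V(D, W) = -W/548 + 164 = 164 - W/548)
A = 5557
A/V(n(-17, -6), -262) = 5557/(164 - 1/548*(-262)) = 5557/(164 + 131/274) = 5557/(45067/274) = 5557*(274/45067) = 1522618/45067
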